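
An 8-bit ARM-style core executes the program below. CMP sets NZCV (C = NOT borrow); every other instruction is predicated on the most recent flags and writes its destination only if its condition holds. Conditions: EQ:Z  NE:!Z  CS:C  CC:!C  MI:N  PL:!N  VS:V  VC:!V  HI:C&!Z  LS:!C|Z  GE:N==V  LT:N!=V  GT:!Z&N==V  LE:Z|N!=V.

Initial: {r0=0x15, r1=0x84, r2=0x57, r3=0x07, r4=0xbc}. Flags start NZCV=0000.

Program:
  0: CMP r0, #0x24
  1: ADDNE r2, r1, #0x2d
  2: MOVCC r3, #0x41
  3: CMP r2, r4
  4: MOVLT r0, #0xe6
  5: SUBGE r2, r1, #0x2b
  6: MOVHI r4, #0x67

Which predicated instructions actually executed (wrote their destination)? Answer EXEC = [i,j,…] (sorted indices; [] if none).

[0] flags=1000 → (cmp)
[1] flags=1000 NE?T → r2=0xb1
[2] flags=1000 CC?T → r3=0x41
[3] flags=1000 → (cmp)
[4] flags=1000 LT?T → r0=0xe6
[5] flags=1000 GE?F → skip
[6] flags=1000 HI?F → skip

EXEC = [1,2,4]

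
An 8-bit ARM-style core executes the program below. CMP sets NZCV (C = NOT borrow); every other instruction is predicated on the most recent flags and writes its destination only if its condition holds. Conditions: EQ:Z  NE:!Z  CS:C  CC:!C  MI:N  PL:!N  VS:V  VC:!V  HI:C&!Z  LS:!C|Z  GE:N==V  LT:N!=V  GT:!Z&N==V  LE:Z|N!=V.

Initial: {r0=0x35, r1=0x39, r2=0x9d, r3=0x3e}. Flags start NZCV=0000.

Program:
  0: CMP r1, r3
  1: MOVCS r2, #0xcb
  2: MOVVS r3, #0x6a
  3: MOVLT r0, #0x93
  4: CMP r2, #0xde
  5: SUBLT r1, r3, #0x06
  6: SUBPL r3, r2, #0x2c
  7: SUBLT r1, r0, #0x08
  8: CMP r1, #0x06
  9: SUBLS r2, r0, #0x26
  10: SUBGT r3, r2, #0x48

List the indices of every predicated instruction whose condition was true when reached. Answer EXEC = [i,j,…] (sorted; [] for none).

[0] flags=1000 → (cmp)
[1] flags=1000 CS?F → skip
[2] flags=1000 VS?F → skip
[3] flags=1000 LT?T → r0=0x93
[4] flags=1000 → (cmp)
[5] flags=1000 LT?T → r1=0x38
[6] flags=1000 PL?F → skip
[7] flags=1000 LT?T → r1=0x8b
[8] flags=1010 → (cmp)
[9] flags=1010 LS?F → skip
[10] flags=1010 GT?F → skip

EXEC = [3,5,7]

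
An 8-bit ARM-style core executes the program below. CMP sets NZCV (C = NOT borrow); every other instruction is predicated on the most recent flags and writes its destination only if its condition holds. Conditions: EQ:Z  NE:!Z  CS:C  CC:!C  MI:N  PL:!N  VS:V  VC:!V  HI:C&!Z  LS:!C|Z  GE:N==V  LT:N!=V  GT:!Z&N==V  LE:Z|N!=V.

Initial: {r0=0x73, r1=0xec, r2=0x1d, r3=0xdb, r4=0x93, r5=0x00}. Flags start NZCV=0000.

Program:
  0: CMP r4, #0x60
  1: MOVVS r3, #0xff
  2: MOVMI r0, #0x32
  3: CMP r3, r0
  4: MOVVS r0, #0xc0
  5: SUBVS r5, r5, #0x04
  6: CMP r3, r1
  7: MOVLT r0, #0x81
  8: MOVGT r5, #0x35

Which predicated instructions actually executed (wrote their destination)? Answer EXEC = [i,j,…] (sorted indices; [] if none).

EXEC = [1,8]

[0] flags=0011 → (cmp)
[1] flags=0011 VS?T → r3=0xff
[2] flags=0011 MI?F → skip
[3] flags=1010 → (cmp)
[4] flags=1010 VS?F → skip
[5] flags=1010 VS?F → skip
[6] flags=0010 → (cmp)
[7] flags=0010 LT?F → skip
[8] flags=0010 GT?T → r5=0x35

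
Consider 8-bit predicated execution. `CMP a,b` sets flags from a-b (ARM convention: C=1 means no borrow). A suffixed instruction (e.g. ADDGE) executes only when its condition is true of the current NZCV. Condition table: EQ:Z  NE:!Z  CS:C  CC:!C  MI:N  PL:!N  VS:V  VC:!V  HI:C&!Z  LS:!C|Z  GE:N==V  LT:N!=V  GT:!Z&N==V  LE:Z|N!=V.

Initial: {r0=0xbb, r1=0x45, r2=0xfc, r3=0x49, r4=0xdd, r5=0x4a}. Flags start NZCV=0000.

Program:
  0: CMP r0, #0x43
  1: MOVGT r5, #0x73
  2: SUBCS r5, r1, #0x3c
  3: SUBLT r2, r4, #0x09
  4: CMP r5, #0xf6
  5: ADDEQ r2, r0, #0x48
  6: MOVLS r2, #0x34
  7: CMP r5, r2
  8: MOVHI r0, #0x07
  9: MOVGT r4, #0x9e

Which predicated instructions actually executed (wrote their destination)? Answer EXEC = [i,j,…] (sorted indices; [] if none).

EXEC = [2,3,6]

[0] flags=0011 → (cmp)
[1] flags=0011 GT?F → skip
[2] flags=0011 CS?T → r5=0x09
[3] flags=0011 LT?T → r2=0xd4
[4] flags=0000 → (cmp)
[5] flags=0000 EQ?F → skip
[6] flags=0000 LS?T → r2=0x34
[7] flags=1000 → (cmp)
[8] flags=1000 HI?F → skip
[9] flags=1000 GT?F → skip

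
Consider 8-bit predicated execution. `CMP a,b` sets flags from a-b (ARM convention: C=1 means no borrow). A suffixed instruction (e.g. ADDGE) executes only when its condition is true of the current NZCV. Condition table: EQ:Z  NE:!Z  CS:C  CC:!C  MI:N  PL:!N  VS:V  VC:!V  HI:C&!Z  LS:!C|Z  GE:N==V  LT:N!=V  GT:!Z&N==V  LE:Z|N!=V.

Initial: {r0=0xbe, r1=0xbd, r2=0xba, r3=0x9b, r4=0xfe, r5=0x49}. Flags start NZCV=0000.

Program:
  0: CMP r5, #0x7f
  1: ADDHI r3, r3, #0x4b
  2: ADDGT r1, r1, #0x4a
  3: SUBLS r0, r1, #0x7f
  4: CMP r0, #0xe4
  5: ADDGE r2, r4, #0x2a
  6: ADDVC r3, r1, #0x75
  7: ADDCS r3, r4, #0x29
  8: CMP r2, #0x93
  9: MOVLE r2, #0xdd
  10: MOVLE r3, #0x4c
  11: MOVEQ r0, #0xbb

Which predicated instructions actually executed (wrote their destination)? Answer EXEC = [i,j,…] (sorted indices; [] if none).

EXEC = [3,5,6]

0: ✓ CMP  NZCV=1000
1: · ADDHI
2: · ADDGT
3: ✓ SUBLS  r0←0x3e
4: ✓ CMP  NZCV=0000
5: ✓ ADDGE  r2←0x28
6: ✓ ADDVC  r3←0x32
7: · ADDCS
8: ✓ CMP  NZCV=1001
9: · MOVLE
10: · MOVLE
11: · MOVEQ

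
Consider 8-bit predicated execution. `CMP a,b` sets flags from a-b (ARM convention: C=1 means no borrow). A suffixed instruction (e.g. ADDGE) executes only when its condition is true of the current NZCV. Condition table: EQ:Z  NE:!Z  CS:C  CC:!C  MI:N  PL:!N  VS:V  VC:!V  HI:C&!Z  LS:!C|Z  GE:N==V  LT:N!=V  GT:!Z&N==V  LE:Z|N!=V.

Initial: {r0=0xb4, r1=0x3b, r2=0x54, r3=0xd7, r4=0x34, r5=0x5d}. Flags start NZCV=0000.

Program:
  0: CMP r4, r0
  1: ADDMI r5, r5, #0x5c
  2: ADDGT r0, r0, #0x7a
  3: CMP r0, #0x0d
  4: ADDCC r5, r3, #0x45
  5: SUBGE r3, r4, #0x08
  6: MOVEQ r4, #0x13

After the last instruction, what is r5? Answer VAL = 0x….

VAL = 0xb9

[0] flags=1001 → (cmp)
[1] flags=1001 MI?T → r5=0xb9
[2] flags=1001 GT?T → r0=0x2e
[3] flags=0010 → (cmp)
[4] flags=0010 CC?F → skip
[5] flags=0010 GE?T → r3=0x2c
[6] flags=0010 EQ?F → skip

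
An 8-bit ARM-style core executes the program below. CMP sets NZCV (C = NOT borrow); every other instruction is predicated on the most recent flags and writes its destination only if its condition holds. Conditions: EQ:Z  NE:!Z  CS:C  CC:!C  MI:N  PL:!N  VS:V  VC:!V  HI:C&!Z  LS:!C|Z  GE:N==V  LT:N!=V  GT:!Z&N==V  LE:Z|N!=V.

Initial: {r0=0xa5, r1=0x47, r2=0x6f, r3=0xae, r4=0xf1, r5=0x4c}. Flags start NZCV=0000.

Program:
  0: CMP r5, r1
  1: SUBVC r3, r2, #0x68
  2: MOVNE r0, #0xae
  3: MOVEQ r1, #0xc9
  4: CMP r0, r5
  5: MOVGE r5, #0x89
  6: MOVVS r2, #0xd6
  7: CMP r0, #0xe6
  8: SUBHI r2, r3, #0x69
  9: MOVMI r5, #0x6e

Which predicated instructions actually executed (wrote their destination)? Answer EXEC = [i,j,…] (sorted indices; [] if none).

EXEC = [1,2,6,9]

0: ✓ CMP  NZCV=0010
1: ✓ SUBVC  r3←0x07
2: ✓ MOVNE  r0←0xae
3: · MOVEQ
4: ✓ CMP  NZCV=0011
5: · MOVGE
6: ✓ MOVVS  r2←0xd6
7: ✓ CMP  NZCV=1000
8: · SUBHI
9: ✓ MOVMI  r5←0x6e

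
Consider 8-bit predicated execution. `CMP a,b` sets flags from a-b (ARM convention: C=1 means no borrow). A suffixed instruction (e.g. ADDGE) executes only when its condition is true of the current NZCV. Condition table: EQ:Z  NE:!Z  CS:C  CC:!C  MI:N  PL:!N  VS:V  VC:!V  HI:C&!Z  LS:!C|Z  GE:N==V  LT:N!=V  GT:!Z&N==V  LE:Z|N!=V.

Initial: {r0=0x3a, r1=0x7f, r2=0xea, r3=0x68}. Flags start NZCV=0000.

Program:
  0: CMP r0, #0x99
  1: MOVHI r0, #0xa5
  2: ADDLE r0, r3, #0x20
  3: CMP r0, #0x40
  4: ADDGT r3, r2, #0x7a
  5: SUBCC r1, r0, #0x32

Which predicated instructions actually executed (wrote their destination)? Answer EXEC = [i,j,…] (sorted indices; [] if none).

EXEC = [5]

[0] flags=1001 → (cmp)
[1] flags=1001 HI?F → skip
[2] flags=1001 LE?F → skip
[3] flags=1000 → (cmp)
[4] flags=1000 GT?F → skip
[5] flags=1000 CC?T → r1=0x08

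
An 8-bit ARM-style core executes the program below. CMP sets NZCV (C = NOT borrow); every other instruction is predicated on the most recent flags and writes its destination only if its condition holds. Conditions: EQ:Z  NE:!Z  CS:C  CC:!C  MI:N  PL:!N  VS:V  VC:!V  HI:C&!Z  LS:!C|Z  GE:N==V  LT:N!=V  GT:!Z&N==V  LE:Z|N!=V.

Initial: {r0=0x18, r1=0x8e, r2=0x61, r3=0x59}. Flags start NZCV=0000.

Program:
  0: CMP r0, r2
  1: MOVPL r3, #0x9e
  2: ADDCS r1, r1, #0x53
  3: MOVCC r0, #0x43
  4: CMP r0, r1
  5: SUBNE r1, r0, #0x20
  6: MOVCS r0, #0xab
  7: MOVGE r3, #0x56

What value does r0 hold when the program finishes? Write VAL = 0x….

0: ✓ CMP  NZCV=1000
1: · MOVPL
2: · ADDCS
3: ✓ MOVCC  r0←0x43
4: ✓ CMP  NZCV=1001
5: ✓ SUBNE  r1←0x23
6: · MOVCS
7: ✓ MOVGE  r3←0x56

VAL = 0x43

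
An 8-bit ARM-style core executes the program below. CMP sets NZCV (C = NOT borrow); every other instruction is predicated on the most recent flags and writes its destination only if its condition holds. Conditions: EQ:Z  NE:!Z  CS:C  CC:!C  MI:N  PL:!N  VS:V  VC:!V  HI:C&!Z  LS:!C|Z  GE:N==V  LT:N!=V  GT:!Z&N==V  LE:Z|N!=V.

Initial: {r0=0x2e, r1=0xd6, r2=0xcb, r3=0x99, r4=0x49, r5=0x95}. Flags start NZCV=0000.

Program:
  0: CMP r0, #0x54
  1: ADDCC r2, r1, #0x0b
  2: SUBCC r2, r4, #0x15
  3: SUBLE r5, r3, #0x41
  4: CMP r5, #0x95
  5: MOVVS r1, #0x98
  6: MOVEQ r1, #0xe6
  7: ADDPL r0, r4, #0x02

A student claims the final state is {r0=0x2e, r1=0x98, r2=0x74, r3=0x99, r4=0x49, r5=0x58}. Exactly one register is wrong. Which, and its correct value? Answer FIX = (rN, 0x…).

FIX = (r2, 0x34)

0: ✓ CMP  NZCV=1000
1: ✓ ADDCC  r2←0xe1
2: ✓ SUBCC  r2←0x34
3: ✓ SUBLE  r5←0x58
4: ✓ CMP  NZCV=1001
5: ✓ MOVVS  r1←0x98
6: · MOVEQ
7: · ADDPL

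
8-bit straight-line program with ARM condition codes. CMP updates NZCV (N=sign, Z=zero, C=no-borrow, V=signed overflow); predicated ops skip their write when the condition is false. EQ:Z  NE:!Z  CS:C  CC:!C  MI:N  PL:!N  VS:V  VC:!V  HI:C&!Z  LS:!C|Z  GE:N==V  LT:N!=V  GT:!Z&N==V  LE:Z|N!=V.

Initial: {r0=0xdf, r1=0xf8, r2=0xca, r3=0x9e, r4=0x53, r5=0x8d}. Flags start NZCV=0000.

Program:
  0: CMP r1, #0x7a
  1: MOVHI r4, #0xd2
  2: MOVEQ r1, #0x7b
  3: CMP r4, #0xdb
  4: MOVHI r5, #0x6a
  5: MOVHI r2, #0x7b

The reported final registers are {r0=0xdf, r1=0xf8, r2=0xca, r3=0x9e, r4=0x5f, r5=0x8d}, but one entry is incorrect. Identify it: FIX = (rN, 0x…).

0: ✓ CMP  NZCV=0011
1: ✓ MOVHI  r4←0xd2
2: · MOVEQ
3: ✓ CMP  NZCV=1000
4: · MOVHI
5: · MOVHI

FIX = (r4, 0xd2)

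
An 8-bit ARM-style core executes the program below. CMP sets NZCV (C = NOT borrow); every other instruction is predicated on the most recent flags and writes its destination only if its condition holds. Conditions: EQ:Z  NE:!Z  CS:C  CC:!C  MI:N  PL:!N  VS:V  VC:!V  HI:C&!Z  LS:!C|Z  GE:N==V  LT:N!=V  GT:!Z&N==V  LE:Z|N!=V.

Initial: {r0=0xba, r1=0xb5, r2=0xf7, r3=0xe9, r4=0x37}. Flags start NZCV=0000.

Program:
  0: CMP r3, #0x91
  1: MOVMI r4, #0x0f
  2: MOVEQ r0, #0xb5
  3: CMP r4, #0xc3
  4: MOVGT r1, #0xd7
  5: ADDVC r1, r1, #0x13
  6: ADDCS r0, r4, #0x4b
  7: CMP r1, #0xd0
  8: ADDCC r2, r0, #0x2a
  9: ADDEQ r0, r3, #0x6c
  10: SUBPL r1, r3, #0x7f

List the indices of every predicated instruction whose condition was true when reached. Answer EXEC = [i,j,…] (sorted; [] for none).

EXEC = [4,5,10]

[0] flags=0010 → (cmp)
[1] flags=0010 MI?F → skip
[2] flags=0010 EQ?F → skip
[3] flags=0000 → (cmp)
[4] flags=0000 GT?T → r1=0xd7
[5] flags=0000 VC?T → r1=0xea
[6] flags=0000 CS?F → skip
[7] flags=0010 → (cmp)
[8] flags=0010 CC?F → skip
[9] flags=0010 EQ?F → skip
[10] flags=0010 PL?T → r1=0x6a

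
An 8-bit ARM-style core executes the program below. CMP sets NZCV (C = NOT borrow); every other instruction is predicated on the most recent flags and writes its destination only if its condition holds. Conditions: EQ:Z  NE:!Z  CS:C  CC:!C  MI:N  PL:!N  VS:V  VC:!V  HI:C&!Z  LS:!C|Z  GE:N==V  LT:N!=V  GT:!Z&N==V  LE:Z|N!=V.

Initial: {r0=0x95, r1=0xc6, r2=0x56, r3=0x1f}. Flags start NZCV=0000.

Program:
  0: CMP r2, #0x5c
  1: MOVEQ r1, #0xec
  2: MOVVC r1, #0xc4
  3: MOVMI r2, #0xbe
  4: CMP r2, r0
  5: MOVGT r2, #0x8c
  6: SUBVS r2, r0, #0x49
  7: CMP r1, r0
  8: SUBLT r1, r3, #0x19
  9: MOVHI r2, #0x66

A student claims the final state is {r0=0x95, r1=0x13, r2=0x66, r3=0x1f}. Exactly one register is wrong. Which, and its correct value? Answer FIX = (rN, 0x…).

0: ✓ CMP  NZCV=1000
1: · MOVEQ
2: ✓ MOVVC  r1←0xc4
3: ✓ MOVMI  r2←0xbe
4: ✓ CMP  NZCV=0010
5: ✓ MOVGT  r2←0x8c
6: · SUBVS
7: ✓ CMP  NZCV=0010
8: · SUBLT
9: ✓ MOVHI  r2←0x66

FIX = (r1, 0xc4)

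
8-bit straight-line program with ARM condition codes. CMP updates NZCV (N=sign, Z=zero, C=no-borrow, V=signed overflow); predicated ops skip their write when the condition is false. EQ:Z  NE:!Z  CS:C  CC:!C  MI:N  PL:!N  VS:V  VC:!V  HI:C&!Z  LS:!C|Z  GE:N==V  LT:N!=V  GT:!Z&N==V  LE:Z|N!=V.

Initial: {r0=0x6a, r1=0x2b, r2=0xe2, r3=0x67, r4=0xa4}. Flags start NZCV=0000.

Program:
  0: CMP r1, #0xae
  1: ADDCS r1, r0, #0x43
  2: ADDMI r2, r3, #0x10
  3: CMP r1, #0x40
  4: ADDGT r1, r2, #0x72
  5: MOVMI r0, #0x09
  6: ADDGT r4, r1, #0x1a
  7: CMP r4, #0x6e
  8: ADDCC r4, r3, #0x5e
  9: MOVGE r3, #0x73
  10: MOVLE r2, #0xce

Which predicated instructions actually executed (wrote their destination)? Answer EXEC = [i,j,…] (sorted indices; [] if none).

0: ✓ CMP  NZCV=0000
1: · ADDCS
2: · ADDMI
3: ✓ CMP  NZCV=1000
4: · ADDGT
5: ✓ MOVMI  r0←0x09
6: · ADDGT
7: ✓ CMP  NZCV=0011
8: · ADDCC
9: · MOVGE
10: ✓ MOVLE  r2←0xce

EXEC = [5,10]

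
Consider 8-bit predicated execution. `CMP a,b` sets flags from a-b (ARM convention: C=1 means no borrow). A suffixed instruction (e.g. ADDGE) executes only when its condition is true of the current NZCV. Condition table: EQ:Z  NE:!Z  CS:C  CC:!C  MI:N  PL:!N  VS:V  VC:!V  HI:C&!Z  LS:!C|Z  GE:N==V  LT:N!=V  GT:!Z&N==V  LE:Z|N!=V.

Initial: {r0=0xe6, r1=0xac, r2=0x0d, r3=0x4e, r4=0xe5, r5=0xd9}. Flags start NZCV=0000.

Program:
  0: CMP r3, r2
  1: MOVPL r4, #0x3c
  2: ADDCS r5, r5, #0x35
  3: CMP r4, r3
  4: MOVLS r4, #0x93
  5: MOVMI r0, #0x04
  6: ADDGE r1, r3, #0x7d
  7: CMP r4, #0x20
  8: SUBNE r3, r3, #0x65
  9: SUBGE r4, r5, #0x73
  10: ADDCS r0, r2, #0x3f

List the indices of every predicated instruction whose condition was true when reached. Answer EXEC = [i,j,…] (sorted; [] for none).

[0] flags=0010 → (cmp)
[1] flags=0010 PL?T → r4=0x3c
[2] flags=0010 CS?T → r5=0x0e
[3] flags=1000 → (cmp)
[4] flags=1000 LS?T → r4=0x93
[5] flags=1000 MI?T → r0=0x04
[6] flags=1000 GE?F → skip
[7] flags=0011 → (cmp)
[8] flags=0011 NE?T → r3=0xe9
[9] flags=0011 GE?F → skip
[10] flags=0011 CS?T → r0=0x4c

EXEC = [1,2,4,5,8,10]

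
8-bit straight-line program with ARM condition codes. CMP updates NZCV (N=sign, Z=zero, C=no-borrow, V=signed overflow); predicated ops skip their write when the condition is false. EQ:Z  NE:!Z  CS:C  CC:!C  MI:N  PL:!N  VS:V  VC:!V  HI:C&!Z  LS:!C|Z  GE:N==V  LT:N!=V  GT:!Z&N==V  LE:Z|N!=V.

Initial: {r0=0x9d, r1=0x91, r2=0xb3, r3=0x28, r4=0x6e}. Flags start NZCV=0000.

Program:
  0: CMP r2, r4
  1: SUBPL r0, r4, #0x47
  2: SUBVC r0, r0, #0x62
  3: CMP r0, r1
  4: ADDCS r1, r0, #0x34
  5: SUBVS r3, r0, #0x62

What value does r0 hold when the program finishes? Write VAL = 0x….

[0] flags=0011 → (cmp)
[1] flags=0011 PL?T → r0=0x27
[2] flags=0011 VC?F → skip
[3] flags=1001 → (cmp)
[4] flags=1001 CS?F → skip
[5] flags=1001 VS?T → r3=0xc5

VAL = 0x27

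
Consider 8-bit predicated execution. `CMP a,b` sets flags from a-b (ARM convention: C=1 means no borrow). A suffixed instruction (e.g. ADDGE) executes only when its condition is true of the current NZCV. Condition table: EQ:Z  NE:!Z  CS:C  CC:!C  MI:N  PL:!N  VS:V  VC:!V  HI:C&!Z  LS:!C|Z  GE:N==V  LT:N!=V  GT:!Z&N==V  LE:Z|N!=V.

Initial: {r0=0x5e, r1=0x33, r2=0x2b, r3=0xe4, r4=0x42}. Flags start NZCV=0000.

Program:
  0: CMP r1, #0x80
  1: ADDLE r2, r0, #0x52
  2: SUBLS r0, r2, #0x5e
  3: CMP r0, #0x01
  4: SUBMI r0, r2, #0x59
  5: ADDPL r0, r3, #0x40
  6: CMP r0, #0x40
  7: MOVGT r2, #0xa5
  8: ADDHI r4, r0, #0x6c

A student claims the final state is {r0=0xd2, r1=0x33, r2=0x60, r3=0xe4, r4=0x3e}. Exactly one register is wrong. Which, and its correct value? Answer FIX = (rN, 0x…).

FIX = (r2, 0x2b)

[0] flags=1001 → (cmp)
[1] flags=1001 LE?F → skip
[2] flags=1001 LS?T → r0=0xcd
[3] flags=1010 → (cmp)
[4] flags=1010 MI?T → r0=0xd2
[5] flags=1010 PL?F → skip
[6] flags=1010 → (cmp)
[7] flags=1010 GT?F → skip
[8] flags=1010 HI?T → r4=0x3e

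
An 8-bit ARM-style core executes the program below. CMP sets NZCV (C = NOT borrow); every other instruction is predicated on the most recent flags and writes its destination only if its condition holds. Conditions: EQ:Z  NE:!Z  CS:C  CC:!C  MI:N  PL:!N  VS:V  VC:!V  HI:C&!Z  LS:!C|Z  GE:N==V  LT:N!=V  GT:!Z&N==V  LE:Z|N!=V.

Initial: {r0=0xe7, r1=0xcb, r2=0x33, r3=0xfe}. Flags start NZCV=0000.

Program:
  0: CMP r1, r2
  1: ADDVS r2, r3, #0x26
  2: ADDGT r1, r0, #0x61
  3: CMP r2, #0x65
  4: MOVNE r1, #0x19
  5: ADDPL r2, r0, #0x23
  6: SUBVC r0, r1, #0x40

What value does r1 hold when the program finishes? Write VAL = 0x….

0: ✓ CMP  NZCV=1010
1: · ADDVS
2: · ADDGT
3: ✓ CMP  NZCV=1000
4: ✓ MOVNE  r1←0x19
5: · ADDPL
6: ✓ SUBVC  r0←0xd9

VAL = 0x19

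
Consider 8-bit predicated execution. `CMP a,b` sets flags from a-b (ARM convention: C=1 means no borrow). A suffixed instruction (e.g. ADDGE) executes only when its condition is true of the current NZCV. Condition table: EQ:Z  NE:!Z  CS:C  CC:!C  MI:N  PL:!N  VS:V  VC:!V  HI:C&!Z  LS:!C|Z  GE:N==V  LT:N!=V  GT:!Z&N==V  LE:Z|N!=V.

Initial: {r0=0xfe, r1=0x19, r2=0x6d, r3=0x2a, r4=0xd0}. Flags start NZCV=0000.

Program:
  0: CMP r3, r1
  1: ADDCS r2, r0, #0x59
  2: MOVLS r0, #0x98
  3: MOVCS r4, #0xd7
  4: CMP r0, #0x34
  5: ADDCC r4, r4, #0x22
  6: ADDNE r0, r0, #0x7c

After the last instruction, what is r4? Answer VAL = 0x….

[0] flags=0010 → (cmp)
[1] flags=0010 CS?T → r2=0x57
[2] flags=0010 LS?F → skip
[3] flags=0010 CS?T → r4=0xd7
[4] flags=1010 → (cmp)
[5] flags=1010 CC?F → skip
[6] flags=1010 NE?T → r0=0x7a

VAL = 0xd7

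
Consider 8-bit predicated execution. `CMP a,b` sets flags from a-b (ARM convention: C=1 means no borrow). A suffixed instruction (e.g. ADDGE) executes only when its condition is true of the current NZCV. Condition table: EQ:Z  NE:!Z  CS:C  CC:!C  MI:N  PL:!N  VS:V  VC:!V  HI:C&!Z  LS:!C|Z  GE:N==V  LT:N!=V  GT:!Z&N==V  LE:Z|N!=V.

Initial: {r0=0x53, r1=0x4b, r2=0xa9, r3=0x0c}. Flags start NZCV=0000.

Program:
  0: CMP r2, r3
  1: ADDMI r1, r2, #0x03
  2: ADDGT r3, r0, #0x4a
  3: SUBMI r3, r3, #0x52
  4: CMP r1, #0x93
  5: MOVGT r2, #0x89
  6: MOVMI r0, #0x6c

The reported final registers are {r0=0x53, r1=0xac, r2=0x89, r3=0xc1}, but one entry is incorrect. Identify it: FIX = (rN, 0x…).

FIX = (r3, 0xba)

[0] flags=1010 → (cmp)
[1] flags=1010 MI?T → r1=0xac
[2] flags=1010 GT?F → skip
[3] flags=1010 MI?T → r3=0xba
[4] flags=0010 → (cmp)
[5] flags=0010 GT?T → r2=0x89
[6] flags=0010 MI?F → skip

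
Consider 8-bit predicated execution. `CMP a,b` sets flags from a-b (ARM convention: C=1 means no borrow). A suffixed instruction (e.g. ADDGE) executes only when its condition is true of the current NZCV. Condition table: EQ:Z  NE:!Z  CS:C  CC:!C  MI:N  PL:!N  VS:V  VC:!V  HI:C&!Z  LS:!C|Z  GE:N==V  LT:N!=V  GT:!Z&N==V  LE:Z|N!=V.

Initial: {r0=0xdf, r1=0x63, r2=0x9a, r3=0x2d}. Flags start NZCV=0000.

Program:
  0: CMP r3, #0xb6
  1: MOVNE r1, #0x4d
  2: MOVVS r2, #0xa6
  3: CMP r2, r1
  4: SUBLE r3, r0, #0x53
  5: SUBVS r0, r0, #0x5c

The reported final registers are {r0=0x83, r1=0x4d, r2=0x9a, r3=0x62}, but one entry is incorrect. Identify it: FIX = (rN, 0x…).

[0] flags=0000 → (cmp)
[1] flags=0000 NE?T → r1=0x4d
[2] flags=0000 VS?F → skip
[3] flags=0011 → (cmp)
[4] flags=0011 LE?T → r3=0x8c
[5] flags=0011 VS?T → r0=0x83

FIX = (r3, 0x8c)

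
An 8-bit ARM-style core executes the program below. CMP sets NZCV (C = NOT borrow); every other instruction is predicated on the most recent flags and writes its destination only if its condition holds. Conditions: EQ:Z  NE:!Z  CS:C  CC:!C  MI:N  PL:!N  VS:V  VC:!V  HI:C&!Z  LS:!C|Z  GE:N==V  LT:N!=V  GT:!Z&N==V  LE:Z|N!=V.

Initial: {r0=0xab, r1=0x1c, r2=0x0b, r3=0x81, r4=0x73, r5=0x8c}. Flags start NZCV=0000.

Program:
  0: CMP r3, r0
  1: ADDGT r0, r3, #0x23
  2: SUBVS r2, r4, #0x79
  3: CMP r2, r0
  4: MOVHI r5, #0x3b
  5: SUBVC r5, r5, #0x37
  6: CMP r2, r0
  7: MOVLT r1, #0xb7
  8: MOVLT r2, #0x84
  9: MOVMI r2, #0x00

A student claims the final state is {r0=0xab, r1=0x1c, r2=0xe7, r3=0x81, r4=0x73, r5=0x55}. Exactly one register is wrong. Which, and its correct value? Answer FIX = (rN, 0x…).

[0] flags=1000 → (cmp)
[1] flags=1000 GT?F → skip
[2] flags=1000 VS?F → skip
[3] flags=0000 → (cmp)
[4] flags=0000 HI?F → skip
[5] flags=0000 VC?T → r5=0x55
[6] flags=0000 → (cmp)
[7] flags=0000 LT?F → skip
[8] flags=0000 LT?F → skip
[9] flags=0000 MI?F → skip

FIX = (r2, 0x0b)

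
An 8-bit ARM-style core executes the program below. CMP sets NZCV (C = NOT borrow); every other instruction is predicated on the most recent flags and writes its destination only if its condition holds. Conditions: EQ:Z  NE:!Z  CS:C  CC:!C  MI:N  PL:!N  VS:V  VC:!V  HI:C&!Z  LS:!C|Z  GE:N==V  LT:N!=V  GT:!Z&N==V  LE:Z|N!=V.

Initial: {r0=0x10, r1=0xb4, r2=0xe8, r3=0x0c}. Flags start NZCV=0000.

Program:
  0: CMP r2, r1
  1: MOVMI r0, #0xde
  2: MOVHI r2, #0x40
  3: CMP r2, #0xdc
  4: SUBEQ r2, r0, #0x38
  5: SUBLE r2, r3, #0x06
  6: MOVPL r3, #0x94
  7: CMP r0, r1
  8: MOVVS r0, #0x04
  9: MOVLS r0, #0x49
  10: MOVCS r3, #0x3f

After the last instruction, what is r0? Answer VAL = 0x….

[0] flags=0010 → (cmp)
[1] flags=0010 MI?F → skip
[2] flags=0010 HI?T → r2=0x40
[3] flags=0000 → (cmp)
[4] flags=0000 EQ?F → skip
[5] flags=0000 LE?F → skip
[6] flags=0000 PL?T → r3=0x94
[7] flags=0000 → (cmp)
[8] flags=0000 VS?F → skip
[9] flags=0000 LS?T → r0=0x49
[10] flags=0000 CS?F → skip

VAL = 0x49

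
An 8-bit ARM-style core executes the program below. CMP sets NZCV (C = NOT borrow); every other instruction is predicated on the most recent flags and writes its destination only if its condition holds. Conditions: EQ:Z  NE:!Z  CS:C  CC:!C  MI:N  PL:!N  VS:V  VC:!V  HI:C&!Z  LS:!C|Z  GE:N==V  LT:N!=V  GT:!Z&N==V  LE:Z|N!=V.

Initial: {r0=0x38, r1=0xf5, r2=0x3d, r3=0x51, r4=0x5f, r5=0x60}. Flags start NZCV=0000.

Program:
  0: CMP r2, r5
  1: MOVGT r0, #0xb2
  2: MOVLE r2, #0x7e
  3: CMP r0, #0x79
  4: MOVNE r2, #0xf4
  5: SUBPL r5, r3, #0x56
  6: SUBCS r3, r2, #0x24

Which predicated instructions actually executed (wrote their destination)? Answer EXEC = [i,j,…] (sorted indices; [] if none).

0: ✓ CMP  NZCV=1000
1: · MOVGT
2: ✓ MOVLE  r2←0x7e
3: ✓ CMP  NZCV=1000
4: ✓ MOVNE  r2←0xf4
5: · SUBPL
6: · SUBCS

EXEC = [2,4]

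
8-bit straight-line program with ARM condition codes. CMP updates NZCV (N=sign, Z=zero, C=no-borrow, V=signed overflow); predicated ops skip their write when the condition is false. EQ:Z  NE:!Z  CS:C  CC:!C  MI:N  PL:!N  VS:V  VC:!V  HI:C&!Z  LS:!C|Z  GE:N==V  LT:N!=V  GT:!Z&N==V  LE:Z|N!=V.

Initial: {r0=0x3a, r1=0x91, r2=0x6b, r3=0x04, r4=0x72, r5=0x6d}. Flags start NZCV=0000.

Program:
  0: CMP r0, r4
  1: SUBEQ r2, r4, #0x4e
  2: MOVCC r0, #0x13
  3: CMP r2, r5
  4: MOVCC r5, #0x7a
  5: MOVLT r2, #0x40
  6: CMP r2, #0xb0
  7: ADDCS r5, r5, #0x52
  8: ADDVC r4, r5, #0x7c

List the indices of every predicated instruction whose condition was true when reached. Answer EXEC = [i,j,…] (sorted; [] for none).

[0] flags=1000 → (cmp)
[1] flags=1000 EQ?F → skip
[2] flags=1000 CC?T → r0=0x13
[3] flags=1000 → (cmp)
[4] flags=1000 CC?T → r5=0x7a
[5] flags=1000 LT?T → r2=0x40
[6] flags=1001 → (cmp)
[7] flags=1001 CS?F → skip
[8] flags=1001 VC?F → skip

EXEC = [2,4,5]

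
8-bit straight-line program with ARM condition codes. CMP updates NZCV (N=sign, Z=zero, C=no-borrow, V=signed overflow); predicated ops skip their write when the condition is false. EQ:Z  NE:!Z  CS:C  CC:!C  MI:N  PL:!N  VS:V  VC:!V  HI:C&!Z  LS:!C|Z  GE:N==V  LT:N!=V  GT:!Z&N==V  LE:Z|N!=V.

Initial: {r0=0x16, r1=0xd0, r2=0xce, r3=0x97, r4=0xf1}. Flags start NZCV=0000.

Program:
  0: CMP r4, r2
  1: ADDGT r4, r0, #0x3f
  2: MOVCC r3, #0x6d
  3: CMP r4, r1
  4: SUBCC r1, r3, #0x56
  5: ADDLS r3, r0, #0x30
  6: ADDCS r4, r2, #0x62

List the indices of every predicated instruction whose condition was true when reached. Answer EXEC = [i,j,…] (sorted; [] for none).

[0] flags=0010 → (cmp)
[1] flags=0010 GT?T → r4=0x55
[2] flags=0010 CC?F → skip
[3] flags=1001 → (cmp)
[4] flags=1001 CC?T → r1=0x41
[5] flags=1001 LS?T → r3=0x46
[6] flags=1001 CS?F → skip

EXEC = [1,4,5]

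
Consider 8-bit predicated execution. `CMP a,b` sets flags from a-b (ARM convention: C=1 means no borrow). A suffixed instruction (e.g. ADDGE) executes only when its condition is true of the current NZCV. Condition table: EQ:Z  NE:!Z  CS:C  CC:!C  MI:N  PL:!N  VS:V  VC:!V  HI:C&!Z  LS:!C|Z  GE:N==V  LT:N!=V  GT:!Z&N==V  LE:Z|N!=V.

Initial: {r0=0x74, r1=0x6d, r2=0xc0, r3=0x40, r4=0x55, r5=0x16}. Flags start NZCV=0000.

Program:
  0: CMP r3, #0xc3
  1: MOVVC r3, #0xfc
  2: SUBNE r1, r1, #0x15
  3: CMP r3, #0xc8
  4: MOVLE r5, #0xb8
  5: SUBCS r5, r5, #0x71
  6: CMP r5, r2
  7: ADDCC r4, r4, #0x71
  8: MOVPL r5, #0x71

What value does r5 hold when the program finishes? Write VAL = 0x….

VAL = 0xa5

[0] flags=0000 → (cmp)
[1] flags=0000 VC?T → r3=0xfc
[2] flags=0000 NE?T → r1=0x58
[3] flags=0010 → (cmp)
[4] flags=0010 LE?F → skip
[5] flags=0010 CS?T → r5=0xa5
[6] flags=1000 → (cmp)
[7] flags=1000 CC?T → r4=0xc6
[8] flags=1000 PL?F → skip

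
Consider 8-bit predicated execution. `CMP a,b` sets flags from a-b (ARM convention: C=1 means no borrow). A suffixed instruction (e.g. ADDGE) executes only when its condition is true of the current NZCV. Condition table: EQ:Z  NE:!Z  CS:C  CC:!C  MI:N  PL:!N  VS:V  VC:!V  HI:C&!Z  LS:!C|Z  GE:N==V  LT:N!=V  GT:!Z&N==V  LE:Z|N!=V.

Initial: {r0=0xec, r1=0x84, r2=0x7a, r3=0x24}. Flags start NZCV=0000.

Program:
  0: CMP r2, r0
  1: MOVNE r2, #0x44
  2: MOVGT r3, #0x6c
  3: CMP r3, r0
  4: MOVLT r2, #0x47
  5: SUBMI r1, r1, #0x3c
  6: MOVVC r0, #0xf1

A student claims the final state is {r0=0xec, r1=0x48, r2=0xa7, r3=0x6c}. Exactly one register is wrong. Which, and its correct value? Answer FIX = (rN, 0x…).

0: ✓ CMP  NZCV=1001
1: ✓ MOVNE  r2←0x44
2: ✓ MOVGT  r3←0x6c
3: ✓ CMP  NZCV=1001
4: · MOVLT
5: ✓ SUBMI  r1←0x48
6: · MOVVC

FIX = (r2, 0x44)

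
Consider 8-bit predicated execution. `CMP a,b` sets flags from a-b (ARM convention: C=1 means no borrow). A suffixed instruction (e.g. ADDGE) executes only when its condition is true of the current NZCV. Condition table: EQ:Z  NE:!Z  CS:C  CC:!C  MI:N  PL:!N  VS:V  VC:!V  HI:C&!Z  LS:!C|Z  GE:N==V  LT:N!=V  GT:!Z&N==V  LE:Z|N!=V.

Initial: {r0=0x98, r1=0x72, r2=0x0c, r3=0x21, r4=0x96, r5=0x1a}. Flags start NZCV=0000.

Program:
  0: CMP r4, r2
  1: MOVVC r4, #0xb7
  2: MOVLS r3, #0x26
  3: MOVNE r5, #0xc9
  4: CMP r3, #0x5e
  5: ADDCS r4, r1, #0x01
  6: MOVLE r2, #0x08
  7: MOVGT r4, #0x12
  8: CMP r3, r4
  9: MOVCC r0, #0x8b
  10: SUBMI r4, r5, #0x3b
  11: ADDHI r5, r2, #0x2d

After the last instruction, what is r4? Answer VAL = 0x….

0: ✓ CMP  NZCV=1010
1: ✓ MOVVC  r4←0xb7
2: · MOVLS
3: ✓ MOVNE  r5←0xc9
4: ✓ CMP  NZCV=1000
5: · ADDCS
6: ✓ MOVLE  r2←0x08
7: · MOVGT
8: ✓ CMP  NZCV=0000
9: ✓ MOVCC  r0←0x8b
10: · SUBMI
11: · ADDHI

VAL = 0xb7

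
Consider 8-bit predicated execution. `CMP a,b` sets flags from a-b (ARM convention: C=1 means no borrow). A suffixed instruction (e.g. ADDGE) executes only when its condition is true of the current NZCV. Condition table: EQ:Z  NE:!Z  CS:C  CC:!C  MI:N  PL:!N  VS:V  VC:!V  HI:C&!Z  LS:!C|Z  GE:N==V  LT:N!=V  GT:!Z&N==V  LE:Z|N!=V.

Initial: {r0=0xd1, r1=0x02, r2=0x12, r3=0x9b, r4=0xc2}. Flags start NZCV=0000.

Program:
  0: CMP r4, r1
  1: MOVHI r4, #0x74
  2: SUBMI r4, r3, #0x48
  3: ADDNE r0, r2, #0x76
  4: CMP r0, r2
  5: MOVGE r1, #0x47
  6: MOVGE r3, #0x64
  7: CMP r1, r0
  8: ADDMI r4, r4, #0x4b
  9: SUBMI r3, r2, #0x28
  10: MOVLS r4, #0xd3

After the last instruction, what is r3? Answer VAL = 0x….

VAL = 0x9b

[0] flags=1010 → (cmp)
[1] flags=1010 HI?T → r4=0x74
[2] flags=1010 MI?T → r4=0x53
[3] flags=1010 NE?T → r0=0x88
[4] flags=0011 → (cmp)
[5] flags=0011 GE?F → skip
[6] flags=0011 GE?F → skip
[7] flags=0000 → (cmp)
[8] flags=0000 MI?F → skip
[9] flags=0000 MI?F → skip
[10] flags=0000 LS?T → r4=0xd3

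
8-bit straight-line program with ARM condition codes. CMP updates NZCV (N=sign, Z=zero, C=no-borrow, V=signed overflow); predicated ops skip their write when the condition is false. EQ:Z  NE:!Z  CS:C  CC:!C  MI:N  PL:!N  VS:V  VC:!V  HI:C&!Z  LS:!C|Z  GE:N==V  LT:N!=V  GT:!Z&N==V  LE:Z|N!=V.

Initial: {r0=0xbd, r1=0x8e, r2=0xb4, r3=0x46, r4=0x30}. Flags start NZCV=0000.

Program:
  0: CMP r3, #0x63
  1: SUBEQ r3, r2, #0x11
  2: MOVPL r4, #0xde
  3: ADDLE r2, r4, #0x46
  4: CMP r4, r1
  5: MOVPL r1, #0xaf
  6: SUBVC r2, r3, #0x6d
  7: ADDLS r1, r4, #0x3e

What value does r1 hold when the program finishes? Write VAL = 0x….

VAL = 0x6e

0: ✓ CMP  NZCV=1000
1: · SUBEQ
2: · MOVPL
3: ✓ ADDLE  r2←0x76
4: ✓ CMP  NZCV=1001
5: · MOVPL
6: · SUBVC
7: ✓ ADDLS  r1←0x6e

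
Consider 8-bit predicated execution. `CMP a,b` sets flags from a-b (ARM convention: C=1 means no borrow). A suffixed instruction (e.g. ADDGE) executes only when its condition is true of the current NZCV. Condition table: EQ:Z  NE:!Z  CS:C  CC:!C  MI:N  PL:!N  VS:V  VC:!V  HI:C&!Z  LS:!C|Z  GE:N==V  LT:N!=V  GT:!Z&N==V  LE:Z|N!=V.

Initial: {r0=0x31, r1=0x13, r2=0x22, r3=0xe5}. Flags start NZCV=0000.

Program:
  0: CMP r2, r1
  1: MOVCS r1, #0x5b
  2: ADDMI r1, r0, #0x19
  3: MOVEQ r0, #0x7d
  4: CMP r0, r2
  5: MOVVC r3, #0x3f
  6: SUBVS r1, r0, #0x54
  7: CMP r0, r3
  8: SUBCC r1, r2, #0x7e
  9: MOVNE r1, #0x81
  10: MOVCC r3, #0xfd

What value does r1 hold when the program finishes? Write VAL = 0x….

VAL = 0x81

0: ✓ CMP  NZCV=0010
1: ✓ MOVCS  r1←0x5b
2: · ADDMI
3: · MOVEQ
4: ✓ CMP  NZCV=0010
5: ✓ MOVVC  r3←0x3f
6: · SUBVS
7: ✓ CMP  NZCV=1000
8: ✓ SUBCC  r1←0xa4
9: ✓ MOVNE  r1←0x81
10: ✓ MOVCC  r3←0xfd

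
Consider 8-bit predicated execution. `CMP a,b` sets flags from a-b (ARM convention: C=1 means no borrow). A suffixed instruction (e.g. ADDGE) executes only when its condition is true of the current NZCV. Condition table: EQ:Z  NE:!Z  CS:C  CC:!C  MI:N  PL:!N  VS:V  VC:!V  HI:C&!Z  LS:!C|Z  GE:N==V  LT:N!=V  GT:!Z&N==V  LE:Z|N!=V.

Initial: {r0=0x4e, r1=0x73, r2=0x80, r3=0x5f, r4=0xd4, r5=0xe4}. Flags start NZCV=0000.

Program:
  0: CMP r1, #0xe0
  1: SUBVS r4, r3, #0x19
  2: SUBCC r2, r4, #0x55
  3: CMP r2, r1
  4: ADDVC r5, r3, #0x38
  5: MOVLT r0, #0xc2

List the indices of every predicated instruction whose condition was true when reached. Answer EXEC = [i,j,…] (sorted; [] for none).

EXEC = [1,2,5]

0: ✓ CMP  NZCV=1001
1: ✓ SUBVS  r4←0x46
2: ✓ SUBCC  r2←0xf1
3: ✓ CMP  NZCV=0011
4: · ADDVC
5: ✓ MOVLT  r0←0xc2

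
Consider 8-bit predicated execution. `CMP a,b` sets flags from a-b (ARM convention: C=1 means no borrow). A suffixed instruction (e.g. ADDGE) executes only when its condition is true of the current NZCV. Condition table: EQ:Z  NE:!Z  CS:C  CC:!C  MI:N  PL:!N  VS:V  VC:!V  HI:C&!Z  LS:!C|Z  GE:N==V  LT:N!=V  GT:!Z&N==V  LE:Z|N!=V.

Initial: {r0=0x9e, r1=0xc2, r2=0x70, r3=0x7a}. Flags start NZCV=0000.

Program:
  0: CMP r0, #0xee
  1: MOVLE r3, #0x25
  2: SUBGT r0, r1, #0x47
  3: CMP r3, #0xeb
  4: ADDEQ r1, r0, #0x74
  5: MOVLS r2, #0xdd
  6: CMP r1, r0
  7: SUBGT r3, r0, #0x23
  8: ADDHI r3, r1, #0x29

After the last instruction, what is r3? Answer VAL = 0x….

0: ✓ CMP  NZCV=1000
1: ✓ MOVLE  r3←0x25
2: · SUBGT
3: ✓ CMP  NZCV=0000
4: · ADDEQ
5: ✓ MOVLS  r2←0xdd
6: ✓ CMP  NZCV=0010
7: ✓ SUBGT  r3←0x7b
8: ✓ ADDHI  r3←0xeb

VAL = 0xeb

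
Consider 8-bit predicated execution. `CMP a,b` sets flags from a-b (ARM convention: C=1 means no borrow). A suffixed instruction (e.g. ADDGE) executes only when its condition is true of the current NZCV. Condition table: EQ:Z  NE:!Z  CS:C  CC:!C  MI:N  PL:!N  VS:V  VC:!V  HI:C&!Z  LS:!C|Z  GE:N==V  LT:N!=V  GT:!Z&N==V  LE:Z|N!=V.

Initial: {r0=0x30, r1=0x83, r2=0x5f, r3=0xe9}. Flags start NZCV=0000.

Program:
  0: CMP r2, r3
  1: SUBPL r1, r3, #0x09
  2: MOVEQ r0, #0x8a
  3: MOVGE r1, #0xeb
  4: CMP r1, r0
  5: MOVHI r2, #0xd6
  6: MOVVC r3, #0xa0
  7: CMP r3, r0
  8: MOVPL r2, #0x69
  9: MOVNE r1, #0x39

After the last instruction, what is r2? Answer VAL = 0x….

VAL = 0x69

[0] flags=0000 → (cmp)
[1] flags=0000 PL?T → r1=0xe0
[2] flags=0000 EQ?F → skip
[3] flags=0000 GE?T → r1=0xeb
[4] flags=1010 → (cmp)
[5] flags=1010 HI?T → r2=0xd6
[6] flags=1010 VC?T → r3=0xa0
[7] flags=0011 → (cmp)
[8] flags=0011 PL?T → r2=0x69
[9] flags=0011 NE?T → r1=0x39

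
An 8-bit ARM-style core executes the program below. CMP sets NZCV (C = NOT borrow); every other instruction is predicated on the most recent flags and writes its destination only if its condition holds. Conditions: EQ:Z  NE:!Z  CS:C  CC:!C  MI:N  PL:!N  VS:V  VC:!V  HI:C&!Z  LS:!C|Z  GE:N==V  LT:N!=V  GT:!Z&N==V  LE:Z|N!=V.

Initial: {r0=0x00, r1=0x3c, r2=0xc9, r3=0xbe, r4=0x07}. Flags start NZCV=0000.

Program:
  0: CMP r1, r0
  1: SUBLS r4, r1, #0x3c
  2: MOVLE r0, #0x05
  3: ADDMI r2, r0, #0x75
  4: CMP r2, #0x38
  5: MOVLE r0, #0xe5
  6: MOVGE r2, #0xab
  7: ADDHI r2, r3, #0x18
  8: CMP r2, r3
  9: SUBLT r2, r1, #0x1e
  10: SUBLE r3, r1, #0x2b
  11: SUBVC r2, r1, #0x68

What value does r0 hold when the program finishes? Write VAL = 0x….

VAL = 0xe5

[0] flags=0010 → (cmp)
[1] flags=0010 LS?F → skip
[2] flags=0010 LE?F → skip
[3] flags=0010 MI?F → skip
[4] flags=1010 → (cmp)
[5] flags=1010 LE?T → r0=0xe5
[6] flags=1010 GE?F → skip
[7] flags=1010 HI?T → r2=0xd6
[8] flags=0010 → (cmp)
[9] flags=0010 LT?F → skip
[10] flags=0010 LE?F → skip
[11] flags=0010 VC?T → r2=0xd4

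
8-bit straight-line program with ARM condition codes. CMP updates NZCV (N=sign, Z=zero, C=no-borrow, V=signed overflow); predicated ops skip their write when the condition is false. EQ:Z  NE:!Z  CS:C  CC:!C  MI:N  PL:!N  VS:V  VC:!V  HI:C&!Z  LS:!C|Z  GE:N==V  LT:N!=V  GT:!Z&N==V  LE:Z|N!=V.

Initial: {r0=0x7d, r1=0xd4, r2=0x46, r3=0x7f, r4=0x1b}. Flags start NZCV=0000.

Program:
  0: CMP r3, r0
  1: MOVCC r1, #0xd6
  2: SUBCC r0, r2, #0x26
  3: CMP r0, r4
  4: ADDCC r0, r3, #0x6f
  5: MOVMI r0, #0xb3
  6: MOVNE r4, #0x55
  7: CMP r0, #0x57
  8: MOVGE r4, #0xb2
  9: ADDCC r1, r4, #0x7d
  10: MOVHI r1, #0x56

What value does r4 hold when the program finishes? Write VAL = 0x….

0: ✓ CMP  NZCV=0010
1: · MOVCC
2: · SUBCC
3: ✓ CMP  NZCV=0010
4: · ADDCC
5: · MOVMI
6: ✓ MOVNE  r4←0x55
7: ✓ CMP  NZCV=0010
8: ✓ MOVGE  r4←0xb2
9: · ADDCC
10: ✓ MOVHI  r1←0x56

VAL = 0xb2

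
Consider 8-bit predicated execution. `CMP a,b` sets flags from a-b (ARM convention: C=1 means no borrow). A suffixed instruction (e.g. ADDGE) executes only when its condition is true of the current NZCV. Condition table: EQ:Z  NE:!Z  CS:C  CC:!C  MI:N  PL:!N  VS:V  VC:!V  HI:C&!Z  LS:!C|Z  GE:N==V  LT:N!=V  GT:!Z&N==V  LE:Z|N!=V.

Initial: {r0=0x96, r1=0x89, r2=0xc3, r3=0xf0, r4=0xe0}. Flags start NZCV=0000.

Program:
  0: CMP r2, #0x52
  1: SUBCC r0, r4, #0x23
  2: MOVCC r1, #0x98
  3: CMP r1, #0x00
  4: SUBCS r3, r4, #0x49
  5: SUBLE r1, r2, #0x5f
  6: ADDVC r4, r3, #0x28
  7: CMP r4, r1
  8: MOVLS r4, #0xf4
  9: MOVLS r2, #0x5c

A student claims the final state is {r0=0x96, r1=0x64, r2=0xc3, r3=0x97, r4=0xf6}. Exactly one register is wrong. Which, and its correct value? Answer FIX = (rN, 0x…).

FIX = (r4, 0xbf)

0: ✓ CMP  NZCV=0011
1: · SUBCC
2: · MOVCC
3: ✓ CMP  NZCV=1010
4: ✓ SUBCS  r3←0x97
5: ✓ SUBLE  r1←0x64
6: ✓ ADDVC  r4←0xbf
7: ✓ CMP  NZCV=0011
8: · MOVLS
9: · MOVLS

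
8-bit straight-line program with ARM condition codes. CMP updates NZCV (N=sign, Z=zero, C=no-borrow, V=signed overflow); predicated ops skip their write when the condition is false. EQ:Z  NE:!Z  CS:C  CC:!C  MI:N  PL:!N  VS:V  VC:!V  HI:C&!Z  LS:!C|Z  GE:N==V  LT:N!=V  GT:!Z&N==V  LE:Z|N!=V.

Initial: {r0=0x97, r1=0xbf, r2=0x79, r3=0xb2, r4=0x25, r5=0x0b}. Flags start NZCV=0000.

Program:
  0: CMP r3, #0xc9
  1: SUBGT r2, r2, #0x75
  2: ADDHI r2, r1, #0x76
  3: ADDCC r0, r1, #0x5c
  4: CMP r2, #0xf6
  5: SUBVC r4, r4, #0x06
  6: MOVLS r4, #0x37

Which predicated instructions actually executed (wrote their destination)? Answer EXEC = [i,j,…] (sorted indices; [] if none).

[0] flags=1000 → (cmp)
[1] flags=1000 GT?F → skip
[2] flags=1000 HI?F → skip
[3] flags=1000 CC?T → r0=0x1b
[4] flags=1001 → (cmp)
[5] flags=1001 VC?F → skip
[6] flags=1001 LS?T → r4=0x37

EXEC = [3,6]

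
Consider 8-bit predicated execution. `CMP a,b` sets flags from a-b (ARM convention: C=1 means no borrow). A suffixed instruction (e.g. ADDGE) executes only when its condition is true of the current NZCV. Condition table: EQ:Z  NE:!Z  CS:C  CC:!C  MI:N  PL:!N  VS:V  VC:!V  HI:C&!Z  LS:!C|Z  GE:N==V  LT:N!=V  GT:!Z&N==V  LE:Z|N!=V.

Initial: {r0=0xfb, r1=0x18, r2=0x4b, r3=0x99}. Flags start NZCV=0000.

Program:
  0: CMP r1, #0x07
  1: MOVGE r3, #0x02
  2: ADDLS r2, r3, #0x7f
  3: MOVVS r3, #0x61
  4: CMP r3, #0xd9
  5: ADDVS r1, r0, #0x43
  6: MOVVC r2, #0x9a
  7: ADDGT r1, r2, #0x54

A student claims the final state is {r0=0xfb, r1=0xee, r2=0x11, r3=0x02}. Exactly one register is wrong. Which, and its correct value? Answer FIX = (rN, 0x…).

[0] flags=0010 → (cmp)
[1] flags=0010 GE?T → r3=0x02
[2] flags=0010 LS?F → skip
[3] flags=0010 VS?F → skip
[4] flags=0000 → (cmp)
[5] flags=0000 VS?F → skip
[6] flags=0000 VC?T → r2=0x9a
[7] flags=0000 GT?T → r1=0xee

FIX = (r2, 0x9a)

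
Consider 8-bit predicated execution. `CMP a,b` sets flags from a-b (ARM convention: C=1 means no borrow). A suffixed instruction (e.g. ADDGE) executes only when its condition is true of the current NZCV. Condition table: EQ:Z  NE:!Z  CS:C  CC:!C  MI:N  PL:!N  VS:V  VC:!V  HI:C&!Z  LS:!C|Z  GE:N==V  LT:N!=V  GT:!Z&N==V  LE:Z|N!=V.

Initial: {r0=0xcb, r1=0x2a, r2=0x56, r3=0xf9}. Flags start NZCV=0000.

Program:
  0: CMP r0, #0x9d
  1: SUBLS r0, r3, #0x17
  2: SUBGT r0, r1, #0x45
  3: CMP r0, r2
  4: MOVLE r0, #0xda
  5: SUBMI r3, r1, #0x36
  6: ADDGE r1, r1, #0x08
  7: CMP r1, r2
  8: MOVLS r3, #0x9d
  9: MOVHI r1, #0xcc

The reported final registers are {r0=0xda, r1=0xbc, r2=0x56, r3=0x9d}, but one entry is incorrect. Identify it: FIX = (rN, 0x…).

0: ✓ CMP  NZCV=0010
1: · SUBLS
2: ✓ SUBGT  r0←0xe5
3: ✓ CMP  NZCV=1010
4: ✓ MOVLE  r0←0xda
5: ✓ SUBMI  r3←0xf4
6: · ADDGE
7: ✓ CMP  NZCV=1000
8: ✓ MOVLS  r3←0x9d
9: · MOVHI

FIX = (r1, 0x2a)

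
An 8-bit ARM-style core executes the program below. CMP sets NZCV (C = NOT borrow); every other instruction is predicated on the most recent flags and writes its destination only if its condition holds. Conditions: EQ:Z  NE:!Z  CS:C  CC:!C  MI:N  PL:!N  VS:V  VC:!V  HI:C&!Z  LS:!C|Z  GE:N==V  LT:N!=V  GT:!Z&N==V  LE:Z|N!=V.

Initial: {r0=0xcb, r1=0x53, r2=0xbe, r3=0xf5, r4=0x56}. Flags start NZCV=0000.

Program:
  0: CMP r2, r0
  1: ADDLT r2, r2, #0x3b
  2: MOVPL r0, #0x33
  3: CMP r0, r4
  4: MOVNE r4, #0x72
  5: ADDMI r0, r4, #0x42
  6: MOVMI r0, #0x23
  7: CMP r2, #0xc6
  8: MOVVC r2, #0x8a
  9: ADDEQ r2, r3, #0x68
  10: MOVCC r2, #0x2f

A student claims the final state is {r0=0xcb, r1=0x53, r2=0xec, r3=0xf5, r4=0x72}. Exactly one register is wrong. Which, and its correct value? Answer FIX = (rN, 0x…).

FIX = (r2, 0x8a)

0: ✓ CMP  NZCV=1000
1: ✓ ADDLT  r2←0xf9
2: · MOVPL
3: ✓ CMP  NZCV=0011
4: ✓ MOVNE  r4←0x72
5: · ADDMI
6: · MOVMI
7: ✓ CMP  NZCV=0010
8: ✓ MOVVC  r2←0x8a
9: · ADDEQ
10: · MOVCC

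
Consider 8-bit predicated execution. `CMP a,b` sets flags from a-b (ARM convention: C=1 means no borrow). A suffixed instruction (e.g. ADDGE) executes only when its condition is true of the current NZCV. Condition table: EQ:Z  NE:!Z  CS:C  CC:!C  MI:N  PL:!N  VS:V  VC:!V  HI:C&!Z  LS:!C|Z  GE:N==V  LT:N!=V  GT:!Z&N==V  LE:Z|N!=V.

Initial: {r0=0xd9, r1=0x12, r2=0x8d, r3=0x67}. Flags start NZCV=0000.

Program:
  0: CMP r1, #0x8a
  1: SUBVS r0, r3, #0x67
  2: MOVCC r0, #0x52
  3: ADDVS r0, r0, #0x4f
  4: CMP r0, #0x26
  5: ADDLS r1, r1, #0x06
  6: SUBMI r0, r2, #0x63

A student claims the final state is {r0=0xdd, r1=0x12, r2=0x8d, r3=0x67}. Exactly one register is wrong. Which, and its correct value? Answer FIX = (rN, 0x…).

FIX = (r0, 0xa1)

0: ✓ CMP  NZCV=1001
1: ✓ SUBVS  r0←0x00
2: ✓ MOVCC  r0←0x52
3: ✓ ADDVS  r0←0xa1
4: ✓ CMP  NZCV=0011
5: · ADDLS
6: · SUBMI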